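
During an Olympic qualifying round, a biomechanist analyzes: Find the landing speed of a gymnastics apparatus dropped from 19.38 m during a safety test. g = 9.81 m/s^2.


v = sqrt(2 * g * h)
v = sqrt(2 * 9.81 * 19.38)
v = sqrt(380.2356) = 19.4996 m/s

19.4996 m/s


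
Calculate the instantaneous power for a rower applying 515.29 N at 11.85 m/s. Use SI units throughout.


P = F * v
P = 515.29 * 11.85
P = 6106.1865 W

6106.1865 W


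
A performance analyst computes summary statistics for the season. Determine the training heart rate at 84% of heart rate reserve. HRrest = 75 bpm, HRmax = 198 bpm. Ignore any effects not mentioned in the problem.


Target = HRrest + pct*(HRmax - HRrest)
Heart rate reserve = HRmax - HRrest = 198 - 75 = 123 bpm
Fraction = 84% = 0.84
Target = 75 + 0.84 * 123
Target = 75 + 103.32 = 178.32 bpm

178.32 bpm


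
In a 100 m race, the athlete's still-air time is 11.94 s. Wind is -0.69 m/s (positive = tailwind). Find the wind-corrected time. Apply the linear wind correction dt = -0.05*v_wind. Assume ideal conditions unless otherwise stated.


dt = -0.05 * v_wind = -0.05 * -0.69 = 0.0345 s
t_corrected = t_still + dt = 11.94 + (0.0345)
t_corrected = 11.9745 s

11.9745 s


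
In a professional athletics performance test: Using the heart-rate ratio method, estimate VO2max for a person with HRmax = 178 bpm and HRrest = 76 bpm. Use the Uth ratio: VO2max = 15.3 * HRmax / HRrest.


VO2max = 15.3 * HRmax / HRrest
VO2max = 15.3 * 178 / 76
VO2max = 2723.4 / 76 = 35.8342 mL/kg/min

35.8342 mL/kg/min


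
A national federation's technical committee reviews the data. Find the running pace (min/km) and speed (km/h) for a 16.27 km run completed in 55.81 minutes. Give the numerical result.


Pace = time / distance = 55.81 min / 16.27 km = 3.4302 min/km
Speed = distance / time_in_hours = 16.27 / 0.9302 hr
Speed = 17.4915 km/h

3.4302 min/km, 17.4915 km/h


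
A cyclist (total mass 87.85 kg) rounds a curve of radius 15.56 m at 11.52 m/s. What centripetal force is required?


Fc = m * v^2 / r
v^2 = 11.52^2 = 132.7104
Fc = 87.85 * 132.7104 / 15.56
Fc = 11658.6086 / 15.56 = 749.2679 N

749.2679 N


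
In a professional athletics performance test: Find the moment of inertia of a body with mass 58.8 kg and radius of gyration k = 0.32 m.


I = m * k^2
I = 58.8 * 0.32^2
I = 58.8 * 0.1024 = 6.0211 kg*m^2

6.0211 kg*m^2


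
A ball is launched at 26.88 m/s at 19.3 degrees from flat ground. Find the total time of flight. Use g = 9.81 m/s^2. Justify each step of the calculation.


T = 2*v*sin(theta)/g
sin(theta) = sin(19.3 deg) = 0.3305
T = 2*26.88*0.3305 / 9.81
T = 17.7685 / 9.81 = 1.8113 s

1.8113 s


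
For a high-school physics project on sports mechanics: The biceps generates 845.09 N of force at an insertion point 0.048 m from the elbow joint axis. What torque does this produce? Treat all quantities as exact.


tau = F * d
tau = 845.09 * 0.048
tau = 40.5643 N*m

40.5643 N*m


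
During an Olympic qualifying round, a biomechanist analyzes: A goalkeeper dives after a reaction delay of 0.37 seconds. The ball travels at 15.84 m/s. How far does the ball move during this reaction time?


d = v * t
d = 15.84 * 0.37
d = 5.8608 m

5.8608 m


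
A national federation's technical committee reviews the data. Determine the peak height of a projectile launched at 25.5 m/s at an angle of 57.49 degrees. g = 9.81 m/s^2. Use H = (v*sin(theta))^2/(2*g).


H = (v*sin(theta))^2 / (2*g)
vy = v*sin(theta) = 25.5 * sin(57.49 deg) = 21.5041 m/s
H = vy^2 / (2*g) = 462.4259 / (2*9.81)
H = 462.4259 / 19.62 = 23.5691 m

23.5691 m


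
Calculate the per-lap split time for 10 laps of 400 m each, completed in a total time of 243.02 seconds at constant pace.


Split time = total_time / n_laps = 243.02 / 10
Split time = 24.302 s per lap

24.302 s


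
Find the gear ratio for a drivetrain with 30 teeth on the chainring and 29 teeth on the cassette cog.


GR = front_teeth / rear_teeth
GR = 30 / 29
GR = 1.0345

1.0345


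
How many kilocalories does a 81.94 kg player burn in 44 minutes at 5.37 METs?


kcal = MET * mass * time_hr
Convert time: 44 min = 0.7333 hr
kcal = 5.37 * 81.94 * 0.7333
kcal = 322.6797 kcal

322.6797 kcal


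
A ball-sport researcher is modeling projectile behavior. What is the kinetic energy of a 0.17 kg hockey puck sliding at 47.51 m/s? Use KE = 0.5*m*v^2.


KE = 0.5 * m * v^2
KE = 0.5 * 0.17 * 47.51^2
KE = 0.5 * 0.17 * 2257.2001 = 191.862 J

191.862 J


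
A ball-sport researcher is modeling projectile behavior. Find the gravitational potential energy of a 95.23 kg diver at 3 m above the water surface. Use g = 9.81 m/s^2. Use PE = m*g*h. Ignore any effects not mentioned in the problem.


PE = m * g * h
PE = 95.23 * 9.81 * 3
PE = 934.2063 * 3 = 2802.6189 J

2802.6189 J


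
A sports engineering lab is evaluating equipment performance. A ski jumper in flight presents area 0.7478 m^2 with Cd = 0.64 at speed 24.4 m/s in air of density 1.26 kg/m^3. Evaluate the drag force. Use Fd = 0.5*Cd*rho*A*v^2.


Fd = 0.5 * Cd * rho * A * v^2
Fd = 0.5 * 0.64 * 1.26 * 0.7478 * 24.4^2
v^2 = 595.36
Fd = 0.5 * 0.64 * 1.26 * 0.7478 * 595.36 = 179.5088 N

179.5088 N


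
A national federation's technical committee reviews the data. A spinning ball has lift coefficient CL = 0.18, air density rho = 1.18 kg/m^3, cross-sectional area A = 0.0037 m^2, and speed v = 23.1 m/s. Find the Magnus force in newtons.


FM = 0.5 * CL * rho * A * v^2
FM = 0.5 * 0.18 * 1.18 * 0.0037 * 23.1^2
v^2 = 533.61
FM = 0.5 * 0.18 * 1.18 * 0.0037 * 533.61 = 0.2097 N

0.2097 N


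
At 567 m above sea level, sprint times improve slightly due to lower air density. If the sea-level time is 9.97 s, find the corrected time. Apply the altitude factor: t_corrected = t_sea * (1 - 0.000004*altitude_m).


Correction factor = 1 - 0.000004 * 567 = 0.997732
t_corrected = t_sea * factor = 9.97 * 0.997732
t_corrected = 9.9474 s

9.9474 s


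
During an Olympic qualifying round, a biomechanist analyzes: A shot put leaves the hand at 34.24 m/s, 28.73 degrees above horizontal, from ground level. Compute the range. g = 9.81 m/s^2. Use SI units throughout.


R = v^2 * sin(2*theta) / g
Convert angle to radians: theta = 28.73 deg = 0.5014 rad
sin(2*theta) = sin(1.0029) = 0.843
R = 34.24^2 * 0.843 / 9.81
R = 1172.3776 * 0.843 / 9.81 = 100.7475 m

100.7475 m


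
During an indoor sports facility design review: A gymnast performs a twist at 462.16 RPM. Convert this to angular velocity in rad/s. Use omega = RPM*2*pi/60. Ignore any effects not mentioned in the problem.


omega = RPM * 2 * pi / 60
omega = 462.16 * 2 * 3.14159 / 60
omega = 2903.8369 / 60 = 48.3973 rad/s

48.3973 rad/s


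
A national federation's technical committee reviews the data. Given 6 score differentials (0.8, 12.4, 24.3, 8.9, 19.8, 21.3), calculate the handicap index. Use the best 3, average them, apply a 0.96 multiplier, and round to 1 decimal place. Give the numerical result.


All differentials: 0.8, 12.4, 24.3, 8.9, 19.8, 21.3
Sorted: 0.8, 8.9, 12.4, 19.8, 21.3, 24.3
Best 3: 0.8, 8.9, 12.4
Average of best = 22.1 / 3 = 7.3667
Raw index = 7.3667 * 0.96 = 7.072
Handicap index = round(7.072, 1) = 7.1

7.1


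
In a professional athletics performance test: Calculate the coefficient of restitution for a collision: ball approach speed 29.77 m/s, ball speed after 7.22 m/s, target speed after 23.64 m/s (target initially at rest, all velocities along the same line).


e = (v2_after - v1_after) / (v1_before - v2_before)
Numerator = 23.64 - 7.22 = 16.42
Denominator = 29.77 - 0 = 29.77
e = 16.42 / 29.77 = 0.5516

0.5516


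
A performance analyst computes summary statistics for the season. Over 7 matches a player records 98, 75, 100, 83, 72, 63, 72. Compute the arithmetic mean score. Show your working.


Average = sum / n
Sum = 563
Average = 563 / 7 = 80.4286

80.4286


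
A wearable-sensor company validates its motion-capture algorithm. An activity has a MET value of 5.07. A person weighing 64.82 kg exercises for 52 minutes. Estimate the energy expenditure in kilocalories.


kcal = MET * mass * time_hr
Convert time: 52 min = 0.8667 hr
kcal = 5.07 * 64.82 * 0.8667
kcal = 284.8191 kcal

284.8191 kcal


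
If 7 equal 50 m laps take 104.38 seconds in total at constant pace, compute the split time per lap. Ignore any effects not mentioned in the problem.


Split time = total_time / n_laps = 104.38 / 7
Split time = 14.9114 s per lap

14.9114 s


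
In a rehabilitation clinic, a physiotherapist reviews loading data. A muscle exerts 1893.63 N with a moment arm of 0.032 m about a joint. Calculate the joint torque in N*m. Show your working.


tau = F * d
tau = 1893.63 * 0.032
tau = 60.5962 N*m

60.5962 N*m


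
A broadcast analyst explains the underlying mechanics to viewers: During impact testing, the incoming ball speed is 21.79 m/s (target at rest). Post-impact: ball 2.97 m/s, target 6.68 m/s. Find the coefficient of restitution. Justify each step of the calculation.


e = (v2_after - v1_after) / (v1_before - v2_before)
Numerator = 6.68 - 2.97 = 3.71
Denominator = 21.79 - 0 = 21.79
e = 3.71 / 21.79 = 0.1703

0.1703


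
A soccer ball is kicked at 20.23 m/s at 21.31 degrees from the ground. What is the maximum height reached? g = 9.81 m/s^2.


H = (v*sin(theta))^2 / (2*g)
vy = v*sin(theta) = 20.23 * sin(21.31 deg) = 7.3519 m/s
H = vy^2 / (2*g) = 54.0499 / (2*9.81)
H = 54.0499 / 19.62 = 2.7548 m

2.7548 m


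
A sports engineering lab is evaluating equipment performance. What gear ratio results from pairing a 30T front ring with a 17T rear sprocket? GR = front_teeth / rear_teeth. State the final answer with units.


GR = front_teeth / rear_teeth
GR = 30 / 17
GR = 1.7647

1.7647


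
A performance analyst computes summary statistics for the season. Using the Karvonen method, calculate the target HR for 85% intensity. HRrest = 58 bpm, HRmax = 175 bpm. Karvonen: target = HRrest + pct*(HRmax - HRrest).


Target = HRrest + pct*(HRmax - HRrest)
Heart rate reserve = HRmax - HRrest = 175 - 58 = 117 bpm
Fraction = 85% = 0.85
Target = 58 + 0.85 * 117
Target = 58 + 99.45 = 157.45 bpm

157.45 bpm


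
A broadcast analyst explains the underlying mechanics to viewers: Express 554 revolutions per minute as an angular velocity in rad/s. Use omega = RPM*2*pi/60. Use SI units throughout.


omega = RPM * 2 * pi / 60
omega = 554 * 2 * 3.14159 / 60
omega = 3480.8847 / 60 = 58.0147 rad/s

58.0147 rad/s


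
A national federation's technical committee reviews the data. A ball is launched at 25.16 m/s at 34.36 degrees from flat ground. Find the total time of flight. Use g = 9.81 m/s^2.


T = 2*v*sin(theta)/g
sin(theta) = sin(34.36 deg) = 0.5644
T = 2*25.16*0.5644 / 9.81
T = 28.4001 / 9.81 = 2.895 s

2.895 s


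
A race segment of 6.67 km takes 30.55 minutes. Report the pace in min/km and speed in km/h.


Pace = time / distance = 30.55 min / 6.67 km = 4.5802 min/km
Speed = distance / time_in_hours = 6.67 / 0.5092 hr
Speed = 13.0998 km/h

4.5802 min/km, 13.0998 km/h


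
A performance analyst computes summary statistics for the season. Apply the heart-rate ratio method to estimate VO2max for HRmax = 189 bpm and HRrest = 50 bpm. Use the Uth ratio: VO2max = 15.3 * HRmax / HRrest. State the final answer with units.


VO2max = 15.3 * HRmax / HRrest
VO2max = 15.3 * 189 / 50
VO2max = 2891.7 / 50 = 57.834 mL/kg/min

57.834 mL/kg/min


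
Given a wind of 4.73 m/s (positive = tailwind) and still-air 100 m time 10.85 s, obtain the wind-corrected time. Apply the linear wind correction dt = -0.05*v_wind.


dt = -0.05 * v_wind = -0.05 * 4.73 = -0.2365 s
t_corrected = t_still + dt = 10.85 + (-0.2365)
t_corrected = 10.6135 s

10.6135 s


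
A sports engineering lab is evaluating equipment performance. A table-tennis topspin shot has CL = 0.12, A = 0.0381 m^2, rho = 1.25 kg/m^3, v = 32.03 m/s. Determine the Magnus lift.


FM = 0.5 * CL * rho * A * v^2
FM = 0.5 * 0.12 * 1.25 * 0.0381 * 32.03^2
v^2 = 1025.9209
FM = 0.5 * 0.12 * 1.25 * 0.0381 * 1025.9209 = 2.9316 N

2.9316 N


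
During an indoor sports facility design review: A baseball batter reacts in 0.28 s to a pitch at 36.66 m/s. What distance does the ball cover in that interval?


d = v * t
d = 36.66 * 0.28
d = 10.2648 m

10.2648 m


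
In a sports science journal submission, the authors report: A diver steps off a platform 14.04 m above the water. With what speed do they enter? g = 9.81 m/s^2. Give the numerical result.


v = sqrt(2 * g * h)
v = sqrt(2 * 9.81 * 14.04)
v = sqrt(275.4648) = 16.5971 m/s

16.5971 m/s


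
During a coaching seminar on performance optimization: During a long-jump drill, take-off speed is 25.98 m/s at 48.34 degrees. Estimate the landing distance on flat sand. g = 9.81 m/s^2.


R = v^2 * sin(2*theta) / g
Convert angle to radians: theta = 48.34 deg = 0.8437 rad
sin(2*theta) = sin(1.6874) = 0.9932
R = 25.98^2 * 0.9932 / 9.81
R = 674.9604 * 0.9932 / 9.81 = 68.3362 m

68.3362 m


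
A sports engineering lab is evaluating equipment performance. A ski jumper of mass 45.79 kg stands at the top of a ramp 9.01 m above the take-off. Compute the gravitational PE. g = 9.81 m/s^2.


PE = m * g * h
PE = 45.79 * 9.81 * 9.01
PE = 449.1999 * 9.01 = 4047.2911 J

4047.2911 J


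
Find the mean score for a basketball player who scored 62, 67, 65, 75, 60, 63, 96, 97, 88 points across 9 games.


Average = sum / n
Sum = 673
Average = 673 / 9 = 74.7778

74.7778


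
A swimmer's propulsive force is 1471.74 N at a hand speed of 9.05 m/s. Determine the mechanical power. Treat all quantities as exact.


P = F * v
P = 1471.74 * 9.05
P = 13319.247 W

13319.247 W


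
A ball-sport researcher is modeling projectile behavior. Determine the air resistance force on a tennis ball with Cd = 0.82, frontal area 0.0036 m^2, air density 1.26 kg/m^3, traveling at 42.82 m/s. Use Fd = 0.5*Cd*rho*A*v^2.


Fd = 0.5 * Cd * rho * A * v^2
Fd = 0.5 * 0.82 * 1.26 * 0.0036 * 42.82^2
v^2 = 1833.5524
Fd = 0.5 * 0.82 * 1.26 * 0.0036 * 1833.5524 = 3.41 N

3.41 N


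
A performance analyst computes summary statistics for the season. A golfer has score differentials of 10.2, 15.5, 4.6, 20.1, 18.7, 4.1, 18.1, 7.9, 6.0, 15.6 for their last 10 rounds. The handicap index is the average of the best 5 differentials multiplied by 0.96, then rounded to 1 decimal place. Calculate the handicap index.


All differentials: 10.2, 15.5, 4.6, 20.1, 18.7, 4.1, 18.1, 7.9, 6.0, 15.6
Sorted: 4.1, 4.6, 6.0, 7.9, 10.2, 15.5, 15.6, 18.1, 18.7, 20.1
Best 5: 4.1, 4.6, 6.0, 7.9, 10.2
Average of best = 32.8 / 5 = 6.56
Raw index = 6.56 * 0.96 = 6.2976
Handicap index = round(6.2976, 1) = 6.3

6.3


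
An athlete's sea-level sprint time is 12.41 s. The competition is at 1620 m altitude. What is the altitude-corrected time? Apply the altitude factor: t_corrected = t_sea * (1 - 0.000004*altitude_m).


Correction factor = 1 - 0.000004 * 1620 = 0.99352
t_corrected = t_sea * factor = 12.41 * 0.99352
t_corrected = 12.3296 s

12.3296 s


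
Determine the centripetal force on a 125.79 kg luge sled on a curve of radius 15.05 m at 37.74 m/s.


Fc = m * v^2 / r
v^2 = 37.74^2 = 1424.3076
Fc = 125.79 * 1424.3076 / 15.05
Fc = 179163.653 / 15.05 = 11904.5617 N

11904.5617 N


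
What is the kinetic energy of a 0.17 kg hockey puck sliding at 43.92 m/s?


KE = 0.5 * m * v^2
KE = 0.5 * 0.17 * 43.92^2
KE = 0.5 * 0.17 * 1928.9664 = 163.9621 J

163.9621 J


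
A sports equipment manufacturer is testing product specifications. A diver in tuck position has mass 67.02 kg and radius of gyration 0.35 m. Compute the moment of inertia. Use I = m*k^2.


I = m * k^2
I = 67.02 * 0.35^2
I = 67.02 * 0.1225 = 8.2099 kg*m^2

8.2099 kg*m^2


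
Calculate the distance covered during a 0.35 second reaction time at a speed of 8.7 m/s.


d = v * t
d = 8.7 * 0.35
d = 3.045 m

3.045 m


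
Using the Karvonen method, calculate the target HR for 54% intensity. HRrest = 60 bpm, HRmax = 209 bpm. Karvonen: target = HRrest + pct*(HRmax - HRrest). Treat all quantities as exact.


Target = HRrest + pct*(HRmax - HRrest)
Heart rate reserve = HRmax - HRrest = 209 - 60 = 149 bpm
Fraction = 54% = 0.54
Target = 60 + 0.54 * 149
Target = 60 + 80.46 = 140.46 bpm

140.46 bpm


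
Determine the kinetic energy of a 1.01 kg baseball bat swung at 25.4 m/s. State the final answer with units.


KE = 0.5 * m * v^2
KE = 0.5 * 1.01 * 25.4^2
KE = 0.5 * 1.01 * 645.16 = 325.8058 J

325.8058 J


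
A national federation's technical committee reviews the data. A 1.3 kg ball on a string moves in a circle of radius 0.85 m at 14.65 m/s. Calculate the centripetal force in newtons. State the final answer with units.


Fc = m * v^2 / r
v^2 = 14.65^2 = 214.6225
Fc = 1.3 * 214.6225 / 0.85
Fc = 279.0093 / 0.85 = 328.2462 N

328.2462 N


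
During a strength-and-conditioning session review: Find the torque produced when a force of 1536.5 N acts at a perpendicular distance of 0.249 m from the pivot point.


tau = F * d
tau = 1536.5 * 0.249
tau = 382.5885 N*m

382.5885 N*m


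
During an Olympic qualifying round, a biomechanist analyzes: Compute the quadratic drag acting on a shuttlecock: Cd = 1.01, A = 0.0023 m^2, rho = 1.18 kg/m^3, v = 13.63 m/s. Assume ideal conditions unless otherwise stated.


Fd = 0.5 * Cd * rho * A * v^2
Fd = 0.5 * 1.01 * 1.18 * 0.0023 * 13.63^2
v^2 = 185.7769
Fd = 0.5 * 1.01 * 1.18 * 0.0023 * 185.7769 = 0.2546 N

0.2546 N


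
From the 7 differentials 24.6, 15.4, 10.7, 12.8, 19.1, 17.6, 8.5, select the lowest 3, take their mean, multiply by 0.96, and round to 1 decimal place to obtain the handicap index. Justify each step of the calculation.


All differentials: 24.6, 15.4, 10.7, 12.8, 19.1, 17.6, 8.5
Sorted: 8.5, 10.7, 12.8, 15.4, 17.6, 19.1, 24.6
Best 3: 8.5, 10.7, 12.8
Average of best = 32 / 3 = 10.6667
Raw index = 10.6667 * 0.96 = 10.24
Handicap index = round(10.24, 1) = 10.2

10.2


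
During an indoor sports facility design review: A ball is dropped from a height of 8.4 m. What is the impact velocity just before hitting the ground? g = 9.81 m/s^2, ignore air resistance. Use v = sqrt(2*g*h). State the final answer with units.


v = sqrt(2 * g * h)
v = sqrt(2 * 9.81 * 8.4)
v = sqrt(164.808) = 12.8378 m/s

12.8378 m/s


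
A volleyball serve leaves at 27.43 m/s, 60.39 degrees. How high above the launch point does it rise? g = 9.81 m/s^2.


H = (v*sin(theta))^2 / (2*g)
vy = v*sin(theta) = 27.43 * sin(60.39 deg) = 23.8479 m/s
H = vy^2 / (2*g) = 568.7214 / (2*9.81)
H = 568.7214 / 19.62 = 28.9868 m

28.9868 m


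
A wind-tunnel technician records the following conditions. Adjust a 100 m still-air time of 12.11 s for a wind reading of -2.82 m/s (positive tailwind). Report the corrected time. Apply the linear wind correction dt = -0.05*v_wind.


dt = -0.05 * v_wind = -0.05 * -2.82 = 0.141 s
t_corrected = t_still + dt = 12.11 + (0.141)
t_corrected = 12.251 s

12.251 s


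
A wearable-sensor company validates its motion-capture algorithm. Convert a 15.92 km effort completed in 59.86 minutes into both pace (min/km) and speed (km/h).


Pace = time / distance = 59.86 min / 15.92 km = 3.7601 min/km
Speed = distance / time_in_hours = 15.92 / 0.9977 hr
Speed = 15.9572 km/h

3.7601 min/km, 15.9572 km/h


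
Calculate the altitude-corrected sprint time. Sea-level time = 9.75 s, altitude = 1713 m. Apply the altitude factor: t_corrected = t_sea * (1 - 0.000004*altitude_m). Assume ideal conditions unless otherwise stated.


Correction factor = 1 - 0.000004 * 1713 = 0.993148
t_corrected = t_sea * factor = 9.75 * 0.993148
t_corrected = 9.6832 s

9.6832 s


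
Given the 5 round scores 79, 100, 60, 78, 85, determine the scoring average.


Average = sum / n
Sum = 402
Average = 402 / 5 = 80.4

80.4


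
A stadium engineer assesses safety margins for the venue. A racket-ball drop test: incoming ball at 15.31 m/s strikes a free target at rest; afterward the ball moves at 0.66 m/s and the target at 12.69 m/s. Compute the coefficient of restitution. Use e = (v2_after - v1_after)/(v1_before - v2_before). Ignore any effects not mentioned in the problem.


e = (v2_after - v1_after) / (v1_before - v2_before)
Numerator = 12.69 - 0.66 = 12.03
Denominator = 15.31 - 0 = 15.31
e = 12.03 / 15.31 = 0.7858

0.7858


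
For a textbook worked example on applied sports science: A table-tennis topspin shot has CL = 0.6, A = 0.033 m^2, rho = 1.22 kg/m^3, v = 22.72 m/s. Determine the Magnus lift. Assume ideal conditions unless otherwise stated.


FM = 0.5 * CL * rho * A * v^2
FM = 0.5 * 0.6 * 1.22 * 0.033 * 22.72^2
v^2 = 516.1984
FM = 0.5 * 0.6 * 1.22 * 0.033 * 516.1984 = 6.2346 N

6.2346 N


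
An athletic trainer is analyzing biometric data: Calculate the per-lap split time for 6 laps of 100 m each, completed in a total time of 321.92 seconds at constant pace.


Split time = total_time / n_laps = 321.92 / 6
Split time = 53.6533 s per lap

53.6533 s


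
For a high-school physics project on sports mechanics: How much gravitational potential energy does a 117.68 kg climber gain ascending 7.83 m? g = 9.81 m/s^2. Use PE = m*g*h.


PE = m * g * h
PE = 117.68 * 9.81 * 7.83
PE = 1154.4408 * 7.83 = 9039.2715 J

9039.2715 J


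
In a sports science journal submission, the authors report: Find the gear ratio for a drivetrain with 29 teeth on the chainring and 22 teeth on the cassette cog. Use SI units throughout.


GR = front_teeth / rear_teeth
GR = 29 / 22
GR = 1.3182

1.3182


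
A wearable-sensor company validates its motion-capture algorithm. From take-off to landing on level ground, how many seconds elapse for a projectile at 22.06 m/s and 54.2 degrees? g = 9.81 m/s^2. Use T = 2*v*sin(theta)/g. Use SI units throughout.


T = 2*v*sin(theta)/g
sin(theta) = sin(54.2 deg) = 0.8111
T = 2*22.06*0.8111 / 9.81
T = 35.7841 / 9.81 = 3.6477 s

3.6477 s


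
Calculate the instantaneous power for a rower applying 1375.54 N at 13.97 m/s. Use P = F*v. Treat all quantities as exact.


P = F * v
P = 1375.54 * 13.97
P = 19216.2938 W

19216.2938 W


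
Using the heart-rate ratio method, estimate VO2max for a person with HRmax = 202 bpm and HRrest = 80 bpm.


VO2max = 15.3 * HRmax / HRrest
VO2max = 15.3 * 202 / 80
VO2max = 3090.6 / 80 = 38.6325 mL/kg/min

38.6325 mL/kg/min


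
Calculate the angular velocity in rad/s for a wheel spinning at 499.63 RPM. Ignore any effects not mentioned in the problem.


omega = RPM * 2 * pi / 60
omega = 499.63 * 2 * 3.14159 / 60
omega = 3139.2679 / 60 = 52.3211 rad/s

52.3211 rad/s


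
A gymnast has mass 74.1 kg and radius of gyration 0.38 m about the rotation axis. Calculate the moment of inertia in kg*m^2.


I = m * k^2
I = 74.1 * 0.38^2
I = 74.1 * 0.1444 = 10.7 kg*m^2

10.7 kg*m^2


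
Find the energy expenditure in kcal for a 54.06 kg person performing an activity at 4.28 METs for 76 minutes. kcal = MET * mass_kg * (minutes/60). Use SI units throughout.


kcal = MET * mass * time_hr
Convert time: 76 min = 1.2667 hr
kcal = 4.28 * 54.06 * 1.2667
kcal = 293.0773 kcal

293.0773 kcal


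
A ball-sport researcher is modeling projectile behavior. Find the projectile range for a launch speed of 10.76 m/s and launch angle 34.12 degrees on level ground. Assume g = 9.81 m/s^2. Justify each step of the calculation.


R = v^2 * sin(2*theta) / g
Convert angle to radians: theta = 34.12 deg = 0.5955 rad
sin(2*theta) = sin(1.191) = 0.9287
R = 10.76^2 * 0.9287 / 9.81
R = 115.7776 * 0.9287 / 9.81 = 10.961 m

10.961 m


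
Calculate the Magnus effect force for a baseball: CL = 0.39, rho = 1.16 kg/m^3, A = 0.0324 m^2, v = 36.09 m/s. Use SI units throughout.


FM = 0.5 * CL * rho * A * v^2
FM = 0.5 * 0.39 * 1.16 * 0.0324 * 36.09^2
v^2 = 1302.4881
FM = 0.5 * 0.39 * 1.16 * 0.0324 * 1302.4881 = 9.5458 N

9.5458 N


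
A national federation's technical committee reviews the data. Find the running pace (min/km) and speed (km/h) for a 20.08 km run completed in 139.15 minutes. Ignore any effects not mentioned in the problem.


Pace = time / distance = 139.15 min / 20.08 km = 6.9298 min/km
Speed = distance / time_in_hours = 20.08 / 2.3192 hr
Speed = 8.6583 km/h

6.9298 min/km, 8.6583 km/h


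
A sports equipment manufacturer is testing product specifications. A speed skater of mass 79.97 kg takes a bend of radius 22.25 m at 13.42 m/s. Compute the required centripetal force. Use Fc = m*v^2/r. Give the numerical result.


Fc = m * v^2 / r
v^2 = 13.42^2 = 180.0964
Fc = 79.97 * 180.0964 / 22.25
Fc = 14402.3091 / 22.25 = 647.2948 N

647.2948 N


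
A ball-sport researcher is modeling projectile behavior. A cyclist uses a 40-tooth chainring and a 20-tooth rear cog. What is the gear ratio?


GR = front_teeth / rear_teeth
GR = 40 / 20
GR = 2

2


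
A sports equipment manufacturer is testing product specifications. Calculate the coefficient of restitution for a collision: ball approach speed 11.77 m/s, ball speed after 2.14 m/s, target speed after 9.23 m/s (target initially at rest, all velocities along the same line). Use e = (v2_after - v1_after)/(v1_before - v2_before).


e = (v2_after - v1_after) / (v1_before - v2_before)
Numerator = 9.23 - 2.14 = 7.09
Denominator = 11.77 - 0 = 11.77
e = 7.09 / 11.77 = 0.6024

0.6024


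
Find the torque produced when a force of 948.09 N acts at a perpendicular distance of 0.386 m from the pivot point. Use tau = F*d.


tau = F * d
tau = 948.09 * 0.386
tau = 365.9627 N*m

365.9627 N*m


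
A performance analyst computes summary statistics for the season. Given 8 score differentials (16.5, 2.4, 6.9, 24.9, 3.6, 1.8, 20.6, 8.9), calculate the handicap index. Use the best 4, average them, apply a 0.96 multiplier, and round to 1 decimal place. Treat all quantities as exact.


All differentials: 16.5, 2.4, 6.9, 24.9, 3.6, 1.8, 20.6, 8.9
Sorted: 1.8, 2.4, 3.6, 6.9, 8.9, 16.5, 20.6, 24.9
Best 4: 1.8, 2.4, 3.6, 6.9
Average of best = 14.7 / 4 = 3.675
Raw index = 3.675 * 0.96 = 3.528
Handicap index = round(3.528, 1) = 3.5

3.5


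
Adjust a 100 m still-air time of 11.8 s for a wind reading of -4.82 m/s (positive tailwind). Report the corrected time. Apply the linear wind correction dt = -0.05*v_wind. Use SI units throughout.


dt = -0.05 * v_wind = -0.05 * -4.82 = 0.241 s
t_corrected = t_still + dt = 11.8 + (0.241)
t_corrected = 12.041 s

12.041 s


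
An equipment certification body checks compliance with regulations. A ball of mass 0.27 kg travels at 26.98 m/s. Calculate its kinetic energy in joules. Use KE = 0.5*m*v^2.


KE = 0.5 * m * v^2
KE = 0.5 * 0.27 * 26.98^2
KE = 0.5 * 0.27 * 727.9204 = 98.2693 J

98.2693 J


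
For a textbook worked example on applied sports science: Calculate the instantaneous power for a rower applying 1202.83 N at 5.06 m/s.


P = F * v
P = 1202.83 * 5.06
P = 6086.3198 W

6086.3198 W


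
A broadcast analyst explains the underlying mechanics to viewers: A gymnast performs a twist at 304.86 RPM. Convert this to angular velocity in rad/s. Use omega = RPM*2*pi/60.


omega = RPM * 2 * pi / 60
omega = 304.86 * 2 * 3.14159 / 60
omega = 1915.4919 / 60 = 31.9249 rad/s

31.9249 rad/s


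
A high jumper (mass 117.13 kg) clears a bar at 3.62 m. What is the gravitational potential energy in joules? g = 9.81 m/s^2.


PE = m * g * h
PE = 117.13 * 9.81 * 3.62
PE = 1149.0453 * 3.62 = 4159.544 J

4159.544 J


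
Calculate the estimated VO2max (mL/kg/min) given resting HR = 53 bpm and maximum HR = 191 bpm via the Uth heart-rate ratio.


VO2max = 15.3 * HRmax / HRrest
VO2max = 15.3 * 191 / 53
VO2max = 2922.3 / 53 = 55.1377 mL/kg/min

55.1377 mL/kg/min


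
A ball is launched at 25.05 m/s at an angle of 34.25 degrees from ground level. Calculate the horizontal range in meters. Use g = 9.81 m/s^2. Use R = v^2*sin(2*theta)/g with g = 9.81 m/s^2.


R = v^2 * sin(2*theta) / g
Convert angle to radians: theta = 34.25 deg = 0.5978 rad
sin(2*theta) = sin(1.1956) = 0.9304
R = 25.05^2 * 0.9304 / 9.81
R = 627.5025 * 0.9304 / 9.81 = 59.5147 m

59.5147 m


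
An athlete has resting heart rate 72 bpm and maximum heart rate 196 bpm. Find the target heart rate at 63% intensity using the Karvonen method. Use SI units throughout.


Target = HRrest + pct*(HRmax - HRrest)
Heart rate reserve = HRmax - HRrest = 196 - 72 = 124 bpm
Fraction = 63% = 0.63
Target = 72 + 0.63 * 124
Target = 72 + 78.12 = 150.12 bpm

150.12 bpm


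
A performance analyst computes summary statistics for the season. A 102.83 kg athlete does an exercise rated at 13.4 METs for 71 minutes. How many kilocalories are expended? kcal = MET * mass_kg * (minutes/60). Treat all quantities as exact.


kcal = MET * mass * time_hr
Convert time: 71 min = 1.1833 hr
kcal = 13.4 * 102.83 * 1.1833
kcal = 1630.541 kcal

1630.541 kcal


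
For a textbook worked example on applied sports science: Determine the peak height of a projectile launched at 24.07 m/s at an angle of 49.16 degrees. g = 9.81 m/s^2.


H = (v*sin(theta))^2 / (2*g)
vy = v*sin(theta) = 24.07 * sin(49.16 deg) = 18.2099 m/s
H = vy^2 / (2*g) = 331.6 / (2*9.81)
H = 331.6 / 19.62 = 16.9011 m

16.9011 m


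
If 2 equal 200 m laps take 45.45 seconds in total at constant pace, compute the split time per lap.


Split time = total_time / n_laps = 45.45 / 2
Split time = 22.725 s per lap

22.725 s


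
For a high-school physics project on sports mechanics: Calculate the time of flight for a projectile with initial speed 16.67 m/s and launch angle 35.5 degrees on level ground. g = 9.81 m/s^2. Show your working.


T = 2*v*sin(theta)/g
sin(theta) = sin(35.5 deg) = 0.5807
T = 2*16.67*0.5807 / 9.81
T = 19.3606 / 9.81 = 1.9736 s

1.9736 s


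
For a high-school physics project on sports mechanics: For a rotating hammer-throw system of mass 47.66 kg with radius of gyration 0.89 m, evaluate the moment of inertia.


I = m * k^2
I = 47.66 * 0.89^2
I = 47.66 * 0.7921 = 37.7515 kg*m^2

37.7515 kg*m^2


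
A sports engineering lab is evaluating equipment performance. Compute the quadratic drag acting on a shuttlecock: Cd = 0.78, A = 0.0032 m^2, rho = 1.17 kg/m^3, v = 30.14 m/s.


Fd = 0.5 * Cd * rho * A * v^2
Fd = 0.5 * 0.78 * 1.17 * 0.0032 * 30.14^2
v^2 = 908.4196
Fd = 0.5 * 0.78 * 1.17 * 0.0032 * 908.4196 = 1.3264 N

1.3264 N


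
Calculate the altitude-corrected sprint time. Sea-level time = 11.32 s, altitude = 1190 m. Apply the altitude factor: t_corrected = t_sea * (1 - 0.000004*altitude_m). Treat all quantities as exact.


Correction factor = 1 - 0.000004 * 1190 = 0.99524
t_corrected = t_sea * factor = 11.32 * 0.99524
t_corrected = 11.2661 s

11.2661 s


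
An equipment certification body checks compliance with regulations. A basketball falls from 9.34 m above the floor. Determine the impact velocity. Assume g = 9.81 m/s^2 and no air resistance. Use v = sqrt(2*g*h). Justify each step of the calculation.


v = sqrt(2 * g * h)
v = sqrt(2 * 9.81 * 9.34)
v = sqrt(183.2508) = 13.537 m/s

13.537 m/s


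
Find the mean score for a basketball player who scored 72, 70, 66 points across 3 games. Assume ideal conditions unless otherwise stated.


Average = sum / n
Sum = 208
Average = 208 / 3 = 69.3333

69.3333


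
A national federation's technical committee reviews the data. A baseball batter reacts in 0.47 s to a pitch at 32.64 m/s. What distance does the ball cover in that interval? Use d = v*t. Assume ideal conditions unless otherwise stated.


d = v * t
d = 32.64 * 0.47
d = 15.3408 m

15.3408 m


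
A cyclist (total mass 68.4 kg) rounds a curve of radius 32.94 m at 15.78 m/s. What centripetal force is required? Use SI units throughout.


Fc = m * v^2 / r
v^2 = 15.78^2 = 249.0084
Fc = 68.4 * 249.0084 / 32.94
Fc = 17032.1746 / 32.94 = 517.0666 N

517.0666 N


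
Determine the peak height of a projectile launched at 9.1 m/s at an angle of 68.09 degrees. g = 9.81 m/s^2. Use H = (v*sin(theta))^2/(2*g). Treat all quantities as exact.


H = (v*sin(theta))^2 / (2*g)
vy = v*sin(theta) = 9.1 * sin(68.09 deg) = 8.4427 m/s
H = vy^2 / (2*g) = 71.2795 / (2*9.81)
H = 71.2795 / 19.62 = 3.633 m

3.633 m


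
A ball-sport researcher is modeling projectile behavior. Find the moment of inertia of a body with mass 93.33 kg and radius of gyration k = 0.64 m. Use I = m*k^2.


I = m * k^2
I = 93.33 * 0.64^2
I = 93.33 * 0.4096 = 38.228 kg*m^2

38.228 kg*m^2


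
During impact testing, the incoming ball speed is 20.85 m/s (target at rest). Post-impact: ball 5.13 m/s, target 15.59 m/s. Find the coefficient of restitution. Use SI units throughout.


e = (v2_after - v1_after) / (v1_before - v2_before)
Numerator = 15.59 - 5.13 = 10.46
Denominator = 20.85 - 0 = 20.85
e = 10.46 / 20.85 = 0.5017

0.5017


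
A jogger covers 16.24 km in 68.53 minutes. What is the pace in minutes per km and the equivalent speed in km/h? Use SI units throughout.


Pace = time / distance = 68.53 min / 16.24 km = 4.2198 min/km
Speed = distance / time_in_hours = 16.24 / 1.1422 hr
Speed = 14.2186 km/h

4.2198 min/km, 14.2186 km/h


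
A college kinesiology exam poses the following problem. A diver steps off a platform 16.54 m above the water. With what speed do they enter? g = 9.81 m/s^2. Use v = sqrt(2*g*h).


v = sqrt(2 * g * h)
v = sqrt(2 * 9.81 * 16.54)
v = sqrt(324.5148) = 18.0143 m/s

18.0143 m/s


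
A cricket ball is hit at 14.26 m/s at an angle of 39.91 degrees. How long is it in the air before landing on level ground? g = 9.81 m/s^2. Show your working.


T = 2*v*sin(theta)/g
sin(theta) = sin(39.91 deg) = 0.6416
T = 2*14.26*0.6416 / 9.81
T = 18.298 / 9.81 = 1.8652 s

1.8652 s


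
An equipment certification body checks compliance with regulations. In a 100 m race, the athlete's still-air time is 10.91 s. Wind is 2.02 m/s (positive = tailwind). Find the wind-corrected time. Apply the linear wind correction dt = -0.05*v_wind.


dt = -0.05 * v_wind = -0.05 * 2.02 = -0.101 s
t_corrected = t_still + dt = 10.91 + (-0.101)
t_corrected = 10.809 s

10.809 s


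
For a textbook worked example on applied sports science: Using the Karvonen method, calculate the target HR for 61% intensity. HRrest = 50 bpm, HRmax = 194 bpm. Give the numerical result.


Target = HRrest + pct*(HRmax - HRrest)
Heart rate reserve = HRmax - HRrest = 194 - 50 = 144 bpm
Fraction = 61% = 0.61
Target = 50 + 0.61 * 144
Target = 50 + 87.84 = 137.84 bpm

137.84 bpm


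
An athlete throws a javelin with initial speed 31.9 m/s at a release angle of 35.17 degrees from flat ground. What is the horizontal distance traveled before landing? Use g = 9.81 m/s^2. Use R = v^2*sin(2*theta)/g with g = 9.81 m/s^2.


R = v^2 * sin(2*theta) / g
Convert angle to radians: theta = 35.17 deg = 0.6138 rad
sin(2*theta) = sin(1.2277) = 0.9417
R = 31.9^2 * 0.9417 / 9.81
R = 1017.61 * 0.9417 / 9.81 = 97.6849 m

97.6849 m


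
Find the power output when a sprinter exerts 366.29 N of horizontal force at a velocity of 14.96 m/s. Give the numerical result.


P = F * v
P = 366.29 * 14.96
P = 5479.6984 W

5479.6984 W


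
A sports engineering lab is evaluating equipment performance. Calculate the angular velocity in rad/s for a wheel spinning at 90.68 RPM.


omega = RPM * 2 * pi / 60
omega = 90.68 * 2 * 3.14159 / 60
omega = 569.7592 / 60 = 9.496 rad/s

9.496 rad/s


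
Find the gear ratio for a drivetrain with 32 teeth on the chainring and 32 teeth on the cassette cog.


GR = front_teeth / rear_teeth
GR = 32 / 32
GR = 1

1


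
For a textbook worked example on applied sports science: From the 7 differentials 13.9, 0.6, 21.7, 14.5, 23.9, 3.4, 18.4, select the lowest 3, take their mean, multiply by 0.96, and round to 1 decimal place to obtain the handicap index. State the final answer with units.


All differentials: 13.9, 0.6, 21.7, 14.5, 23.9, 3.4, 18.4
Sorted: 0.6, 3.4, 13.9, 14.5, 18.4, 21.7, 23.9
Best 3: 0.6, 3.4, 13.9
Average of best = 17.9 / 3 = 5.9667
Raw index = 5.9667 * 0.96 = 5.728
Handicap index = round(5.728, 1) = 5.7

5.7


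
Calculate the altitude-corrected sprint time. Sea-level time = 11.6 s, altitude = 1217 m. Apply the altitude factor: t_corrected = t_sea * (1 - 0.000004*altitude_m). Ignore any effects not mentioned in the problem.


Correction factor = 1 - 0.000004 * 1217 = 0.995132
t_corrected = t_sea * factor = 11.6 * 0.995132
t_corrected = 11.5435 s

11.5435 s


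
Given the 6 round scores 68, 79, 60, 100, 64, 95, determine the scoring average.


Average = sum / n
Sum = 466
Average = 466 / 6 = 77.6667

77.6667


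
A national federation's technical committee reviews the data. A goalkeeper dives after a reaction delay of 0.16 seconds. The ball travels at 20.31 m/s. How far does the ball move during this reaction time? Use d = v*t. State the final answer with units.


d = v * t
d = 20.31 * 0.16
d = 3.2496 m

3.2496 m


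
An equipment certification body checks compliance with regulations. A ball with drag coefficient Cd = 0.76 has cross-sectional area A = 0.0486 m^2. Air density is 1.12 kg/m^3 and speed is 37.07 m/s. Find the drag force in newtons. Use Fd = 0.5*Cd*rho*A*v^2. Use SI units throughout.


Fd = 0.5 * Cd * rho * A * v^2
Fd = 0.5 * 0.76 * 1.12 * 0.0486 * 37.07^2
v^2 = 1374.1849
Fd = 0.5 * 0.76 * 1.12 * 0.0486 * 1374.1849 = 28.4239 N

28.4239 N


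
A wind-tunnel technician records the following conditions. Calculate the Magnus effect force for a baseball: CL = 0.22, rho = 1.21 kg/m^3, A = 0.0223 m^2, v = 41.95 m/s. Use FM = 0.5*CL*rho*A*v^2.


FM = 0.5 * CL * rho * A * v^2
FM = 0.5 * 0.22 * 1.21 * 0.0223 * 41.95^2
v^2 = 1759.8025
FM = 0.5 * 0.22 * 1.21 * 0.0223 * 1759.8025 = 5.2233 N

5.2233 N


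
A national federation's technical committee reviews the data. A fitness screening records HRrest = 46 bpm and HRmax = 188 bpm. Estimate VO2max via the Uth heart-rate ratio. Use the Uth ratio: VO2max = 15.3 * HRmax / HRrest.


VO2max = 15.3 * HRmax / HRrest
VO2max = 15.3 * 188 / 46
VO2max = 2876.4 / 46 = 62.5304 mL/kg/min

62.5304 mL/kg/min


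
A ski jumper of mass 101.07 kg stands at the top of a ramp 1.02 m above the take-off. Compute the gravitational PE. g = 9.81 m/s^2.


PE = m * g * h
PE = 101.07 * 9.81 * 1.02
PE = 991.4967 * 1.02 = 1011.3266 J

1011.3266 J


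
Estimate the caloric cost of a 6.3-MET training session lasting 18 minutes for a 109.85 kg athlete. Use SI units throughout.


kcal = MET * mass * time_hr
Convert time: 18 min = 0.3 hr
kcal = 6.3 * 109.85 * 0.3
kcal = 207.6165 kcal

207.6165 kcal


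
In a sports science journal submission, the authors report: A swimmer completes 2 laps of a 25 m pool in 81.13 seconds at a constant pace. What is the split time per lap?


Split time = total_time / n_laps = 81.13 / 2
Split time = 40.565 s per lap

40.565 s


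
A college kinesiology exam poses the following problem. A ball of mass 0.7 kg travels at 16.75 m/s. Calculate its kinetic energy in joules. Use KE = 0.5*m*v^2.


KE = 0.5 * m * v^2
KE = 0.5 * 0.7 * 16.75^2
KE = 0.5 * 0.7 * 280.5625 = 98.1969 J

98.1969 J


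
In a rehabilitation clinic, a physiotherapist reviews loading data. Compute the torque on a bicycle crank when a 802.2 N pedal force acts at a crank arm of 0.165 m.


tau = F * d
tau = 802.2 * 0.165
tau = 132.363 N*m

132.363 N*m


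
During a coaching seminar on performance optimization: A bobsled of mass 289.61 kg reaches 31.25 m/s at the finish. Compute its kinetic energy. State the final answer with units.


KE = 0.5 * m * v^2
KE = 0.5 * 289.61 * 31.25^2
KE = 0.5 * 289.61 * 976.5625 = 141411.1328 J

141411.1328 J


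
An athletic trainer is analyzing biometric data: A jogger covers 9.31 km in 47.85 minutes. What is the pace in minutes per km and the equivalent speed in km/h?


Pace = time / distance = 47.85 min / 9.31 km = 5.1396 min/km
Speed = distance / time_in_hours = 9.31 / 0.7975 hr
Speed = 11.674 km/h

5.1396 min/km, 11.674 km/h


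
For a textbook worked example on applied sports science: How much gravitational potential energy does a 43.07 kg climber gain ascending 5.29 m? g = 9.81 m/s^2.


PE = m * g * h
PE = 43.07 * 9.81 * 5.29
PE = 422.5167 * 5.29 = 2235.1133 J

2235.1133 J
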